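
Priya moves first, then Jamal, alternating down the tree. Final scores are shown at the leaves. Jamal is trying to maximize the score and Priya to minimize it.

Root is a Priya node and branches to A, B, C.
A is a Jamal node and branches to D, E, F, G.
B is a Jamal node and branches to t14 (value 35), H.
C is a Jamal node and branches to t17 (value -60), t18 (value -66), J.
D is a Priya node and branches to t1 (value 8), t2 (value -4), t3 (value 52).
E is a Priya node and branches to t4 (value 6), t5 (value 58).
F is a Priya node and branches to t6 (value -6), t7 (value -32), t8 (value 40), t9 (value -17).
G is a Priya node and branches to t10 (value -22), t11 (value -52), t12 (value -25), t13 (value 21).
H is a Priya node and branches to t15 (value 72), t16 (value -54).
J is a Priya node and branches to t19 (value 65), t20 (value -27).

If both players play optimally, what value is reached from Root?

D (Priya): min(8, -4, 52) = -4
E (Priya): min(6, 58) = 6
F (Priya): min(-6, -32, 40, -17) = -32
G (Priya): min(-22, -52, -25, 21) = -52
A (Jamal): max(-4, 6, -32, -52) = 6
H (Priya): min(72, -54) = -54
B (Jamal): max(35, -54) = 35
J (Priya): min(65, -27) = -27
C (Jamal): max(-60, -66, -27) = -27
Root (Priya): min(6, 35, -27) = -27

-27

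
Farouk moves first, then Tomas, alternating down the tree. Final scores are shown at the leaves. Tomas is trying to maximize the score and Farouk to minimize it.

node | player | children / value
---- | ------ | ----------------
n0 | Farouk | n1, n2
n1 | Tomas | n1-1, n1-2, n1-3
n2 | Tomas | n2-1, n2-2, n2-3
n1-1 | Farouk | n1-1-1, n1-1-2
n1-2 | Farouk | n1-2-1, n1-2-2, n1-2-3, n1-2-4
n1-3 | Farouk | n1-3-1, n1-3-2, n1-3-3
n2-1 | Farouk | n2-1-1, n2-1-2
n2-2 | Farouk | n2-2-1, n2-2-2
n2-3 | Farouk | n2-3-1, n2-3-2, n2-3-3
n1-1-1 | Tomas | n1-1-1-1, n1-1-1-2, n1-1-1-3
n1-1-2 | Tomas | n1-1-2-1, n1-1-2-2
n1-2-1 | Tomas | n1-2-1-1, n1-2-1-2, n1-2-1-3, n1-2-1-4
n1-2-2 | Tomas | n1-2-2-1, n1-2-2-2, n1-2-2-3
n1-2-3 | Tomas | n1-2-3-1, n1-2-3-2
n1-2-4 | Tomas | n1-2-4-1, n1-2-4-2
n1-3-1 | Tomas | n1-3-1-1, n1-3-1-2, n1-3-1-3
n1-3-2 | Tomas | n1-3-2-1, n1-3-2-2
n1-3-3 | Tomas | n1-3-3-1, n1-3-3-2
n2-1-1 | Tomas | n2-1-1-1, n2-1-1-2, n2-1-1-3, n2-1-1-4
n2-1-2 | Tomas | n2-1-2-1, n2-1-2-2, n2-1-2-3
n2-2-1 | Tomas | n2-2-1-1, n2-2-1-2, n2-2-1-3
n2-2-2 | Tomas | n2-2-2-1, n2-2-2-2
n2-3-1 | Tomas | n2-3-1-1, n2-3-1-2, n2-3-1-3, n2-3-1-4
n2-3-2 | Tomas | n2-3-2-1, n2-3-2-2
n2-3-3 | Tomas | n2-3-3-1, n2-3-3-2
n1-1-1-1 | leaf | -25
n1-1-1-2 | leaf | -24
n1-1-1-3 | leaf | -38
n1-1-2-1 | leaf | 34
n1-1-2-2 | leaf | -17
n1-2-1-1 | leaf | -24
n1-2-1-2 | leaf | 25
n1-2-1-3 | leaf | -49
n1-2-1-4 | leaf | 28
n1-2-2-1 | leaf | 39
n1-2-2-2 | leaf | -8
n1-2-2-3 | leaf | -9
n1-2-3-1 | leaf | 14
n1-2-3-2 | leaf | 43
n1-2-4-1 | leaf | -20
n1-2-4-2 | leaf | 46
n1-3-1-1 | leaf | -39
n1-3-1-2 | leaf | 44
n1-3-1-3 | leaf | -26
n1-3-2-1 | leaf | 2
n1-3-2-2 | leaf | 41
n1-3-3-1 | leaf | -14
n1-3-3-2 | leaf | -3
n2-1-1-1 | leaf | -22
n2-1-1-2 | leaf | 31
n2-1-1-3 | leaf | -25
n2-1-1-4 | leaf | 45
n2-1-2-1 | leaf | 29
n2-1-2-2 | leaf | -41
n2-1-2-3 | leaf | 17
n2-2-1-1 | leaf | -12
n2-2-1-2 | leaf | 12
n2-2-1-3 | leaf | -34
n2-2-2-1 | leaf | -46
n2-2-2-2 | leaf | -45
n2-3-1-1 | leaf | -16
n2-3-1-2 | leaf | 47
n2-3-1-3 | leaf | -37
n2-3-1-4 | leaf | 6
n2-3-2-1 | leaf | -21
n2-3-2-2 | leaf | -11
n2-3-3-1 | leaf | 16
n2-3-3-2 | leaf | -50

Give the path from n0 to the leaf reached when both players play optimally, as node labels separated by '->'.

n0 -> n1 -> n1-2 -> n1-2-1 -> n1-2-1-4

n1-1-1 (Tomas): max(-25, -24, -38) = -24
n1-1-2 (Tomas): max(34, -17) = 34
n1-1 (Farouk): min(-24, 34) = -24
n1-2-1 (Tomas): max(-24, 25, -49, 28) = 28
n1-2-2 (Tomas): max(39, -8, -9) = 39
n1-2-3 (Tomas): max(14, 43) = 43
n1-2-4 (Tomas): max(-20, 46) = 46
n1-2 (Farouk): min(28, 39, 43, 46) = 28
n1-3-1 (Tomas): max(-39, 44, -26) = 44
n1-3-2 (Tomas): max(2, 41) = 41
n1-3-3 (Tomas): max(-14, -3) = -3
n1-3 (Farouk): min(44, 41, -3) = -3
n1 (Tomas): max(-24, 28, -3) = 28
n2-1-1 (Tomas): max(-22, 31, -25, 45) = 45
n2-1-2 (Tomas): max(29, -41, 17) = 29
n2-1 (Farouk): min(45, 29) = 29
n2-2-1 (Tomas): max(-12, 12, -34) = 12
n2-2-2 (Tomas): max(-46, -45) = -45
n2-2 (Farouk): min(12, -45) = -45
n2-3-1 (Tomas): max(-16, 47, -37, 6) = 47
n2-3-2 (Tomas): max(-21, -11) = -11
n2-3-3 (Tomas): max(16, -50) = 16
n2-3 (Farouk): min(47, -11, 16) = -11
n2 (Tomas): max(29, -45, -11) = 29
n0 (Farouk): min(28, 29) = 28
At n0, Farouk picks n1 (lowest: 28).
At n1, Tomas picks n1-2 (highest: 28).
At n1-2, Farouk picks n1-2-1 (lowest: 28).
At n1-2-1, Tomas picks n1-2-1-4 (highest: 28).
Terminal value 28.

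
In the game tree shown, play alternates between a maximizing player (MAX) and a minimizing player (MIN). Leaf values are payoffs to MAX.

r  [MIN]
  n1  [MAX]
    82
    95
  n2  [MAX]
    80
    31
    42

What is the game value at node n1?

n1 (MAX): max(82, 95) = 95

95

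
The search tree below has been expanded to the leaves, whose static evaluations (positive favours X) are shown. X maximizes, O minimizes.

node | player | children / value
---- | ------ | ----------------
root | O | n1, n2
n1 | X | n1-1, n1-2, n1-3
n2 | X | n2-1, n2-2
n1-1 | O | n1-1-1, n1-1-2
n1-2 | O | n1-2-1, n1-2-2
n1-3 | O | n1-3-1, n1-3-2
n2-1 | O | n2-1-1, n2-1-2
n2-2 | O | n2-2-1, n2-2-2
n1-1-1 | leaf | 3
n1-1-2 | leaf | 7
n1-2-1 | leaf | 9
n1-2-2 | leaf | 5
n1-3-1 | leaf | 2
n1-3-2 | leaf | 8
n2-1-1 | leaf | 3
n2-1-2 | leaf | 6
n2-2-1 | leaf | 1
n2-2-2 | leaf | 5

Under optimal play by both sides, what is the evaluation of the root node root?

3

n1-1 (O): min(3, 7) = 3
n1-2 (O): min(9, 5) = 5
n1-3 (O): min(2, 8) = 2
n1 (X): max(3, 5, 2) = 5
n2-1 (O): min(3, 6) = 3
n2-2 (O): min(1, 5) = 1
n2 (X): max(3, 1) = 3
root (O): min(5, 3) = 3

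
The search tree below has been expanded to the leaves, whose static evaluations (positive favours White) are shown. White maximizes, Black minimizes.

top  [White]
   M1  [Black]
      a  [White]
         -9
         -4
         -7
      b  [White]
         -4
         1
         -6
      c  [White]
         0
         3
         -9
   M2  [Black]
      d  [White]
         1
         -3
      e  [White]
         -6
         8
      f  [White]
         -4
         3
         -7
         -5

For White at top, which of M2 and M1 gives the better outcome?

d (White): max(1, -3) = 1
e (White): max(-6, 8) = 8
f (White): max(-4, 3, -7, -5) = 3
M2 (Black): min(1, 8, 3) = 1
a (White): max(-9, -4, -7) = -4
b (White): max(-4, 1, -6) = 1
c (White): max(0, 3, -9) = 3
M1 (Black): min(-4, 1, 3) = -4
White prefers the higher value; M2=1, M1=-4. M2 is better since 1 > -4.

M2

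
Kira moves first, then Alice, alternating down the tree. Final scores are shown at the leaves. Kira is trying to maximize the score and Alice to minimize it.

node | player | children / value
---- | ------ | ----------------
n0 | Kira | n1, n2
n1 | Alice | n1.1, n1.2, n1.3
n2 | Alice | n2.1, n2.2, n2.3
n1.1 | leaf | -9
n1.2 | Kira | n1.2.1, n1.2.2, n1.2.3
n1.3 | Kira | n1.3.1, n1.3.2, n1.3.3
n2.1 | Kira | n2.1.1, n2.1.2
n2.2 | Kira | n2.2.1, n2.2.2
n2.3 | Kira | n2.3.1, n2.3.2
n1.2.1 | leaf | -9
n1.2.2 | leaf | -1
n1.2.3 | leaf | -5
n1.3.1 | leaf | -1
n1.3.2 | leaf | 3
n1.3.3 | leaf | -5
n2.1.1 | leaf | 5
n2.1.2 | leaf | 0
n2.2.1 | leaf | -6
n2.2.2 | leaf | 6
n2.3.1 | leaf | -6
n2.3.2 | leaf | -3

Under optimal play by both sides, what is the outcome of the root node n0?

n1.2 (Kira): max(-9, -1, -5) = -1
n1.3 (Kira): max(-1, 3, -5) = 3
n1 (Alice): min(-9, -1, 3) = -9
n2.1 (Kira): max(5, 0) = 5
n2.2 (Kira): max(-6, 6) = 6
n2.3 (Kira): max(-6, -3) = -3
n2 (Alice): min(5, 6, -3) = -3
n0 (Kira): max(-9, -3) = -3

-3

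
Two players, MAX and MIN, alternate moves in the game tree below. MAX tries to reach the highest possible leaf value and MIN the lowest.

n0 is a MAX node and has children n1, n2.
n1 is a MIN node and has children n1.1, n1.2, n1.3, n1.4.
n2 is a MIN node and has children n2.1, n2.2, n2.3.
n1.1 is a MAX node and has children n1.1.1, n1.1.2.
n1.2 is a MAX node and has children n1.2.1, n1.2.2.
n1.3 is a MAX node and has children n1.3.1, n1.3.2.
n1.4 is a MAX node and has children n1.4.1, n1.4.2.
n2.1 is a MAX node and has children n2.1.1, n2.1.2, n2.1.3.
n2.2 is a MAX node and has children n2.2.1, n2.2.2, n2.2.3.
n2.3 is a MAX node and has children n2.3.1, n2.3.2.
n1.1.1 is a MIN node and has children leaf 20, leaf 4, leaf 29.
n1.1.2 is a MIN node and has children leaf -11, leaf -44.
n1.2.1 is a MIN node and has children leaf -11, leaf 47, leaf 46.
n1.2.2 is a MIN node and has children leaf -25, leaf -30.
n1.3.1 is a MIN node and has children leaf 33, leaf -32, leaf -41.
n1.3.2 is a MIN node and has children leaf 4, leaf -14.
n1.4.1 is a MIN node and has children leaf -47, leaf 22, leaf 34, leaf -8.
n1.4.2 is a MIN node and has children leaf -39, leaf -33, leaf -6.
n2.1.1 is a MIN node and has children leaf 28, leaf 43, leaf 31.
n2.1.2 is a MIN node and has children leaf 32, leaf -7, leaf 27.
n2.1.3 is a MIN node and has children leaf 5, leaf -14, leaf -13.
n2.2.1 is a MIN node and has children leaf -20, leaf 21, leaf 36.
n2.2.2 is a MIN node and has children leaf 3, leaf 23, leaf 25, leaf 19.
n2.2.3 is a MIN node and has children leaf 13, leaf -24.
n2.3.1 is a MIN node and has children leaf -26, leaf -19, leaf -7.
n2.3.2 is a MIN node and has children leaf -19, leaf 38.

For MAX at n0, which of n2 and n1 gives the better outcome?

n2

n2.1.1 (MIN): min(28, 43, 31) = 28
n2.1.2 (MIN): min(32, -7, 27) = -7
n2.1.3 (MIN): min(5, -14, -13) = -14
n2.1 (MAX): max(28, -7, -14) = 28
n2.2.1 (MIN): min(-20, 21, 36) = -20
n2.2.2 (MIN): min(3, 23, 25, 19) = 3
n2.2.3 (MIN): min(13, -24) = -24
n2.2 (MAX): max(-20, 3, -24) = 3
n2.3.1 (MIN): min(-26, -19, -7) = -26
n2.3.2 (MIN): min(-19, 38) = -19
n2.3 (MAX): max(-26, -19) = -19
n2 (MIN): min(28, 3, -19) = -19
n1.1.1 (MIN): min(20, 4, 29) = 4
n1.1.2 (MIN): min(-11, -44) = -44
n1.1 (MAX): max(4, -44) = 4
n1.2.1 (MIN): min(-11, 47, 46) = -11
n1.2.2 (MIN): min(-25, -30) = -30
n1.2 (MAX): max(-11, -30) = -11
n1.3.1 (MIN): min(33, -32, -41) = -41
n1.3.2 (MIN): min(4, -14) = -14
n1.3 (MAX): max(-41, -14) = -14
n1.4.1 (MIN): min(-47, 22, 34, -8) = -47
n1.4.2 (MIN): min(-39, -33, -6) = -39
n1.4 (MAX): max(-47, -39) = -39
n1 (MIN): min(4, -11, -14, -39) = -39
MAX prefers the higher value; n2=-19, n1=-39. n2 is better since -19 > -39.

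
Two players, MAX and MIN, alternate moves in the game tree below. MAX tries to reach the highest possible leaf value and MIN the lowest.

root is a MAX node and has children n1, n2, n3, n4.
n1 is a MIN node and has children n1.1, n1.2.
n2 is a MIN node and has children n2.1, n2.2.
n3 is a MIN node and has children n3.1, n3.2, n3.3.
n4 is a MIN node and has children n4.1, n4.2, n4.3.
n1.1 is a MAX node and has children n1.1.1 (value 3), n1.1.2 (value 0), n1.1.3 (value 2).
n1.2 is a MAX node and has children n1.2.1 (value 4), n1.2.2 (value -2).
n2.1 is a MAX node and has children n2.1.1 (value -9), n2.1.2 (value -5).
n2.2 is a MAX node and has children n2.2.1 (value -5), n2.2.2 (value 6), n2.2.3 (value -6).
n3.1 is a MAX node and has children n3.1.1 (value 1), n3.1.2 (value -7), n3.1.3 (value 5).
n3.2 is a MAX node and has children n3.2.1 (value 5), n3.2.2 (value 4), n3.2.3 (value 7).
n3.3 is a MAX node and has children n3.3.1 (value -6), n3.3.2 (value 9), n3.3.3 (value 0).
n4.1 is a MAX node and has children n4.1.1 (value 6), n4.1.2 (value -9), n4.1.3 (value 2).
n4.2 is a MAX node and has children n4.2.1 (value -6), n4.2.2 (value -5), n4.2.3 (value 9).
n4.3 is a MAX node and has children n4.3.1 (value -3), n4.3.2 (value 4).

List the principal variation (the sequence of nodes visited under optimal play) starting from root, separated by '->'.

n1.1 (MAX): max(3, 0, 2) = 3
n1.2 (MAX): max(4, -2) = 4
n1 (MIN): min(3, 4) = 3
n2.1 (MAX): max(-9, -5) = -5
n2.2 (MAX): max(-5, 6, -6) = 6
n2 (MIN): min(-5, 6) = -5
n3.1 (MAX): max(1, -7, 5) = 5
n3.2 (MAX): max(5, 4, 7) = 7
n3.3 (MAX): max(-6, 9, 0) = 9
n3 (MIN): min(5, 7, 9) = 5
n4.1 (MAX): max(6, -9, 2) = 6
n4.2 (MAX): max(-6, -5, 9) = 9
n4.3 (MAX): max(-3, 4) = 4
n4 (MIN): min(6, 9, 4) = 4
root (MAX): max(3, -5, 5, 4) = 5
At root, MAX picks n3 (highest: 5).
At n3, MIN picks n3.1 (lowest: 5).
At n3.1, MAX picks n3.1.3 (highest: 5).
Terminal value 5.

root -> n3 -> n3.1 -> n3.1.3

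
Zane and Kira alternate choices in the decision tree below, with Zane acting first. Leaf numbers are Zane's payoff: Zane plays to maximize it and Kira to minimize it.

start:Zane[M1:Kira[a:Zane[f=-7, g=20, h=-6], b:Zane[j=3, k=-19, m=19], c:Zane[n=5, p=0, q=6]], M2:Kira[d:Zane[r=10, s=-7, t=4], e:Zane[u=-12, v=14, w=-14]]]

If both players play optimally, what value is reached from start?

a (Zane): max(-7, 20, -6) = 20
b (Zane): max(3, -19, 19) = 19
c (Zane): max(5, 0, 6) = 6
M1 (Kira): min(20, 19, 6) = 6
d (Zane): max(10, -7, 4) = 10
e (Zane): max(-12, 14, -14) = 14
M2 (Kira): min(10, 14) = 10
start (Zane): max(6, 10) = 10

10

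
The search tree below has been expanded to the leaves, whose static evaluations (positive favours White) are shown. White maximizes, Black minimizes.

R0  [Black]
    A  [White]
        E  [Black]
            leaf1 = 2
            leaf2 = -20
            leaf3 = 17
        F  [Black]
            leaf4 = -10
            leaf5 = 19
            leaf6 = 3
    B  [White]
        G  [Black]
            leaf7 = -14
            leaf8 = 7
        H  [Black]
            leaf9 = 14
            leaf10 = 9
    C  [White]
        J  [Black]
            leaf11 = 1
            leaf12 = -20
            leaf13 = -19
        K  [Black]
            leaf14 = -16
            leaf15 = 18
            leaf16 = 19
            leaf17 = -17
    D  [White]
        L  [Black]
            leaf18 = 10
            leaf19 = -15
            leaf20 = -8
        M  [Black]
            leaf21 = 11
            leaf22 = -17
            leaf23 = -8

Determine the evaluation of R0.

E (Black): min(2, -20, 17) = -20
F (Black): min(-10, 19, 3) = -10
A (White): max(-20, -10) = -10
G (Black): min(-14, 7) = -14
H (Black): min(14, 9) = 9
B (White): max(-14, 9) = 9
J (Black): min(1, -20, -19) = -20
K (Black): min(-16, 18, 19, -17) = -17
C (White): max(-20, -17) = -17
L (Black): min(10, -15, -8) = -15
M (Black): min(11, -17, -8) = -17
D (White): max(-15, -17) = -15
R0 (Black): min(-10, 9, -17, -15) = -17

-17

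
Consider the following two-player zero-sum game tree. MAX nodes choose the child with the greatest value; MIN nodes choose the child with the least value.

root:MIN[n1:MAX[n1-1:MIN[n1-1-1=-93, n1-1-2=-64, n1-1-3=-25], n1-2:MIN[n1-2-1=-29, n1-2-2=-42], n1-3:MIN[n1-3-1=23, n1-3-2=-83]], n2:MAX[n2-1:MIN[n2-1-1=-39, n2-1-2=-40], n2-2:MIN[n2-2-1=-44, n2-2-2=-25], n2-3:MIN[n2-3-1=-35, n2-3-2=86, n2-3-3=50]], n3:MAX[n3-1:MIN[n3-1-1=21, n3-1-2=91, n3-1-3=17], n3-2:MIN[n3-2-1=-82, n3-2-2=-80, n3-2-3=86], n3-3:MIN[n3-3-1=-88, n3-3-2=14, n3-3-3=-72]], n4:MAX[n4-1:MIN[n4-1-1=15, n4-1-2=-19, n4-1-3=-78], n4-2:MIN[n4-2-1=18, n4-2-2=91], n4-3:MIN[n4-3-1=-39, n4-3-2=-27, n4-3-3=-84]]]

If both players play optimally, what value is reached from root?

-42

n1-1 (MIN): min(-93, -64, -25) = -93
n1-2 (MIN): min(-29, -42) = -42
n1-3 (MIN): min(23, -83) = -83
n1 (MAX): max(-93, -42, -83) = -42
n2-1 (MIN): min(-39, -40) = -40
n2-2 (MIN): min(-44, -25) = -44
n2-3 (MIN): min(-35, 86, 50) = -35
n2 (MAX): max(-40, -44, -35) = -35
n3-1 (MIN): min(21, 91, 17) = 17
n3-2 (MIN): min(-82, -80, 86) = -82
n3-3 (MIN): min(-88, 14, -72) = -88
n3 (MAX): max(17, -82, -88) = 17
n4-1 (MIN): min(15, -19, -78) = -78
n4-2 (MIN): min(18, 91) = 18
n4-3 (MIN): min(-39, -27, -84) = -84
n4 (MAX): max(-78, 18, -84) = 18
root (MIN): min(-42, -35, 17, 18) = -42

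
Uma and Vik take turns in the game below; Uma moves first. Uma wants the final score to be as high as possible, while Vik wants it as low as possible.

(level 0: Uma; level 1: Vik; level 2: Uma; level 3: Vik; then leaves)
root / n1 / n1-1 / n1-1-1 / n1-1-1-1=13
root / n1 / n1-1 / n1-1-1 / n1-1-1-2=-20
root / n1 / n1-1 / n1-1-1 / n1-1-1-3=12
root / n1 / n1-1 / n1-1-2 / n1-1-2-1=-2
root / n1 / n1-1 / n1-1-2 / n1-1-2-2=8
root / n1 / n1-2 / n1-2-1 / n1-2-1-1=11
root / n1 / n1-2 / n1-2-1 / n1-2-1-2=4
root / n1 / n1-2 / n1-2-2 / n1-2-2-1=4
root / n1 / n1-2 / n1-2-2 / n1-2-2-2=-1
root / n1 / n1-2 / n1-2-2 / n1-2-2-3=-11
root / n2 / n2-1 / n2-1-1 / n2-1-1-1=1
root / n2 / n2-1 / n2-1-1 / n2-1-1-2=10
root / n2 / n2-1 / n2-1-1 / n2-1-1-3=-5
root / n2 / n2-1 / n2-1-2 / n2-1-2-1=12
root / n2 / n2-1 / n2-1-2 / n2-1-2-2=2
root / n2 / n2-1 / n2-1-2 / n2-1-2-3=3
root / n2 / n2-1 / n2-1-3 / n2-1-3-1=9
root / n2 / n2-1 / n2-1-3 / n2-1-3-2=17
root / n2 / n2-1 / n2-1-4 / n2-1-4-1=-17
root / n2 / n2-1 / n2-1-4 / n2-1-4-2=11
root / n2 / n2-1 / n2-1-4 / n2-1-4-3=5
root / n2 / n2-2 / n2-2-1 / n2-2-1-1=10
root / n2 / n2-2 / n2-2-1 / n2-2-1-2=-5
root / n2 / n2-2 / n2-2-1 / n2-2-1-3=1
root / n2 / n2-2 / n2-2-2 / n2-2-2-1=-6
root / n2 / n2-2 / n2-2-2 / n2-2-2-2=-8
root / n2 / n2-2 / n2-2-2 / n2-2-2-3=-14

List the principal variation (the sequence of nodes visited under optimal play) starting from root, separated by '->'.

root -> n1 -> n1-1 -> n1-1-2 -> n1-1-2-1

n1-1-1 (Vik): min(13, -20, 12) = -20
n1-1-2 (Vik): min(-2, 8) = -2
n1-1 (Uma): max(-20, -2) = -2
n1-2-1 (Vik): min(11, 4) = 4
n1-2-2 (Vik): min(4, -1, -11) = -11
n1-2 (Uma): max(4, -11) = 4
n1 (Vik): min(-2, 4) = -2
n2-1-1 (Vik): min(1, 10, -5) = -5
n2-1-2 (Vik): min(12, 2, 3) = 2
n2-1-3 (Vik): min(9, 17) = 9
n2-1-4 (Vik): min(-17, 11, 5) = -17
n2-1 (Uma): max(-5, 2, 9, -17) = 9
n2-2-1 (Vik): min(10, -5, 1) = -5
n2-2-2 (Vik): min(-6, -8, -14) = -14
n2-2 (Uma): max(-5, -14) = -5
n2 (Vik): min(9, -5) = -5
root (Uma): max(-2, -5) = -2
At root, Uma picks n1 (highest: -2).
At n1, Vik picks n1-1 (lowest: -2).
At n1-1, Uma picks n1-1-2 (highest: -2).
At n1-1-2, Vik picks n1-1-2-1 (lowest: -2).
Terminal value -2.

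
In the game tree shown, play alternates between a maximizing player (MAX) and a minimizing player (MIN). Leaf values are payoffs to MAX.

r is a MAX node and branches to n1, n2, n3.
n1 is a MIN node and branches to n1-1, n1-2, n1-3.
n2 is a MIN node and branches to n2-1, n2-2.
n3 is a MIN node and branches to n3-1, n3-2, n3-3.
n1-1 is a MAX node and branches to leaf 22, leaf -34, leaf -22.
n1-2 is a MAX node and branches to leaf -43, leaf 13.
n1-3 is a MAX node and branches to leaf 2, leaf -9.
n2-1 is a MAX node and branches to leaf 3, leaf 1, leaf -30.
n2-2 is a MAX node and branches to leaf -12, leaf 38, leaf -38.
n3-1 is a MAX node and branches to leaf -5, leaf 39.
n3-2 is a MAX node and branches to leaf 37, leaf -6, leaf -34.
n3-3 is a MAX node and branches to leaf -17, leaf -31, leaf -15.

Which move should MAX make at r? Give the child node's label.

n2

n1-1 (MAX): max(22, -34, -22) = 22
n1-2 (MAX): max(-43, 13) = 13
n1-3 (MAX): max(2, -9) = 2
n1 (MIN): min(22, 13, 2) = 2
n2-1 (MAX): max(3, 1, -30) = 3
n2-2 (MAX): max(-12, 38, -38) = 38
n2 (MIN): min(3, 38) = 3
n3-1 (MAX): max(-5, 39) = 39
n3-2 (MAX): max(37, -6, -34) = 37
n3-3 (MAX): max(-17, -31, -15) = -15
n3 (MIN): min(39, 37, -15) = -15
r (MAX): max(2, 3, -15) = 3
MAX at r wants the highest of {n1=2, n2=3, n3=-15}, so chooses n2.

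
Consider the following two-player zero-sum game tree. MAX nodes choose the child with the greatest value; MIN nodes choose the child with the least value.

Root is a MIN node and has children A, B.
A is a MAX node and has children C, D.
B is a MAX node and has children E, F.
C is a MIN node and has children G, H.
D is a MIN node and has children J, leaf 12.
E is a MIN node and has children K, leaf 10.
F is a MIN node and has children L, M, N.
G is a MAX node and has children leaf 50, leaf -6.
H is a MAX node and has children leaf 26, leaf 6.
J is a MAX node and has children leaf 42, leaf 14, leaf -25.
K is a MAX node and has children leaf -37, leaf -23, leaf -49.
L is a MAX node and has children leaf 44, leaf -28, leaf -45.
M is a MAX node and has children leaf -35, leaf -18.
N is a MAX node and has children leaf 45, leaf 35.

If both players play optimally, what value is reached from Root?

-18

G (MAX): max(50, -6) = 50
H (MAX): max(26, 6) = 26
C (MIN): min(50, 26) = 26
J (MAX): max(42, 14, -25) = 42
D (MIN): min(42, 12) = 12
A (MAX): max(26, 12) = 26
K (MAX): max(-37, -23, -49) = -23
E (MIN): min(-23, 10) = -23
L (MAX): max(44, -28, -45) = 44
M (MAX): max(-35, -18) = -18
N (MAX): max(45, 35) = 45
F (MIN): min(44, -18, 45) = -18
B (MAX): max(-23, -18) = -18
Root (MIN): min(26, -18) = -18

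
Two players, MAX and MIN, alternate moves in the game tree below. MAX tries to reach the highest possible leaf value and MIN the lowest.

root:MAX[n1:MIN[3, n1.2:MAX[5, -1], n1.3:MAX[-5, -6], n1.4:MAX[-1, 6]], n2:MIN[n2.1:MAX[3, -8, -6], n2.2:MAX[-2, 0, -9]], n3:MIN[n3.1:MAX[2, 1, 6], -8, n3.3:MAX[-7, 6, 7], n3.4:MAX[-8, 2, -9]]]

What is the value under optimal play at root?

n1.2 (MAX): max(5, -1) = 5
n1.3 (MAX): max(-5, -6) = -5
n1.4 (MAX): max(-1, 6) = 6
n1 (MIN): min(3, 5, -5, 6) = -5
n2.1 (MAX): max(3, -8, -6) = 3
n2.2 (MAX): max(-2, 0, -9) = 0
n2 (MIN): min(3, 0) = 0
n3.1 (MAX): max(2, 1, 6) = 6
n3.3 (MAX): max(-7, 6, 7) = 7
n3.4 (MAX): max(-8, 2, -9) = 2
n3 (MIN): min(6, -8, 7, 2) = -8
root (MAX): max(-5, 0, -8) = 0

0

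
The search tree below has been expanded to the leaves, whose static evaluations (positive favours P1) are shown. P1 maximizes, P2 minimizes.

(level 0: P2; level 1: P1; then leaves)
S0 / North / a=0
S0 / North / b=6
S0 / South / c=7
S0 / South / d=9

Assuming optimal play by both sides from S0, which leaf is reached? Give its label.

b

North (P1): max(0, 6) = 6
South (P1): max(7, 9) = 9
S0 (P2): min(6, 9) = 6
At S0, P2 picks North (lowest: 6).
At North, P1 picks b (highest: 6).
Terminal value 6.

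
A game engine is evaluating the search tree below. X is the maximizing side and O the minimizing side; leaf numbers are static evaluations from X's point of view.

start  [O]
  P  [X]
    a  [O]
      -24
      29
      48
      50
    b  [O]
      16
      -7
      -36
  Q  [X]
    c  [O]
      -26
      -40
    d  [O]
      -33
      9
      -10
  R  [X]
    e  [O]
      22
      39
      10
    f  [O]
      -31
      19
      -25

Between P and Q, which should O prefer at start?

a (O): min(-24, 29, 48, 50) = -24
b (O): min(16, -7, -36) = -36
P (X): max(-24, -36) = -24
c (O): min(-26, -40) = -40
d (O): min(-33, 9, -10) = -33
Q (X): max(-40, -33) = -33
O prefers the lower value; P=-24, Q=-33. Q is better since -33 < -24.

Q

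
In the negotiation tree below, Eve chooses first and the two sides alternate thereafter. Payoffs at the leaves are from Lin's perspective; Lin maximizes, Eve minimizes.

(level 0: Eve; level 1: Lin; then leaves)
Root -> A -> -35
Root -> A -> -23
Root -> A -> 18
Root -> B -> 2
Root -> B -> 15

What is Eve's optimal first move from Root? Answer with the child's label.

B

A (Lin): max(-35, -23, 18) = 18
B (Lin): max(2, 15) = 15
Root (Eve): min(18, 15) = 15
Eve at Root wants the lowest of {A=18, B=15}, so chooses B.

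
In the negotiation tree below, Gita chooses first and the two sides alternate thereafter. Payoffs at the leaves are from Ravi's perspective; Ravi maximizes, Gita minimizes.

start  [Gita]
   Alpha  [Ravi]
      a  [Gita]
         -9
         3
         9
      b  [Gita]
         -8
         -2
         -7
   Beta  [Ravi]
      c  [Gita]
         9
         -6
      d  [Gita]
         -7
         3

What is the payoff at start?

-8

a (Gita): min(-9, 3, 9) = -9
b (Gita): min(-8, -2, -7) = -8
Alpha (Ravi): max(-9, -8) = -8
c (Gita): min(9, -6) = -6
d (Gita): min(-7, 3) = -7
Beta (Ravi): max(-6, -7) = -6
start (Gita): min(-8, -6) = -8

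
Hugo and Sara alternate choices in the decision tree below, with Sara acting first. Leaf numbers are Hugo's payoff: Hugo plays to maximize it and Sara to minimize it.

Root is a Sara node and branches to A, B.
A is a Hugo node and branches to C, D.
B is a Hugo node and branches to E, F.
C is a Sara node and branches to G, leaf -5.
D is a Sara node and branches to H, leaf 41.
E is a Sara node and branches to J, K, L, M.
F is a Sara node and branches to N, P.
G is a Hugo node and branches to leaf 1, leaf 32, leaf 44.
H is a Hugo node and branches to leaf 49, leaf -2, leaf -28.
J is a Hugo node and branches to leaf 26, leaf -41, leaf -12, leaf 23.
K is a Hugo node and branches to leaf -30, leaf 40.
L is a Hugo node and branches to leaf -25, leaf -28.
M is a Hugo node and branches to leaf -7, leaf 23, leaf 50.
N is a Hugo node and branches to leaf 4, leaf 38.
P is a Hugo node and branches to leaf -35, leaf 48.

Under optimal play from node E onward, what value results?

-25

J (Hugo): max(26, -41, -12, 23) = 26
K (Hugo): max(-30, 40) = 40
L (Hugo): max(-25, -28) = -25
M (Hugo): max(-7, 23, 50) = 50
E (Sara): min(26, 40, -25, 50) = -25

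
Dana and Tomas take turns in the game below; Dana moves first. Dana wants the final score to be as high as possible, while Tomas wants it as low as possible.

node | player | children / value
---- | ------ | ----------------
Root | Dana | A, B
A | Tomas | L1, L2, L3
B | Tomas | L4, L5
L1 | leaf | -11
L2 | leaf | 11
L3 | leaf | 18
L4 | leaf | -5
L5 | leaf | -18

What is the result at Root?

-11

A (Tomas): min(-11, 11, 18) = -11
B (Tomas): min(-5, -18) = -18
Root (Dana): max(-11, -18) = -11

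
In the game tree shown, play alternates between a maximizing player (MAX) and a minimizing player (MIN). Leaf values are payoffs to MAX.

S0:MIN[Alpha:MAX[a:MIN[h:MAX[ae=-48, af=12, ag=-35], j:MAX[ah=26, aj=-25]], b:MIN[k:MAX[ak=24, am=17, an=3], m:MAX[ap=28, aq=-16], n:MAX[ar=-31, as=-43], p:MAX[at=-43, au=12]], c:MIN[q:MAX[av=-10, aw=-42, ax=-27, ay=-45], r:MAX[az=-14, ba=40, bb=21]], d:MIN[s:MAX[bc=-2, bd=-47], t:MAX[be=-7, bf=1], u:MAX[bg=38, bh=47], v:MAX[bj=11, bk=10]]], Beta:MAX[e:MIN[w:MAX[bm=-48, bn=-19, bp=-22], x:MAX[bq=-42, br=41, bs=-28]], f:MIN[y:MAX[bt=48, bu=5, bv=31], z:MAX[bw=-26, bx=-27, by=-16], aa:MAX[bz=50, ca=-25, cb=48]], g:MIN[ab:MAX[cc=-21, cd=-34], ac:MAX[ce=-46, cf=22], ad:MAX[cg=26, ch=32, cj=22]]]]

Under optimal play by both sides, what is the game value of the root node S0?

-16

h (MAX): max(-48, 12, -35) = 12
j (MAX): max(26, -25) = 26
a (MIN): min(12, 26) = 12
k (MAX): max(24, 17, 3) = 24
m (MAX): max(28, -16) = 28
n (MAX): max(-31, -43) = -31
p (MAX): max(-43, 12) = 12
b (MIN): min(24, 28, -31, 12) = -31
q (MAX): max(-10, -42, -27, -45) = -10
r (MAX): max(-14, 40, 21) = 40
c (MIN): min(-10, 40) = -10
s (MAX): max(-2, -47) = -2
t (MAX): max(-7, 1) = 1
u (MAX): max(38, 47) = 47
v (MAX): max(11, 10) = 11
d (MIN): min(-2, 1, 47, 11) = -2
Alpha (MAX): max(12, -31, -10, -2) = 12
w (MAX): max(-48, -19, -22) = -19
x (MAX): max(-42, 41, -28) = 41
e (MIN): min(-19, 41) = -19
y (MAX): max(48, 5, 31) = 48
z (MAX): max(-26, -27, -16) = -16
aa (MAX): max(50, -25, 48) = 50
f (MIN): min(48, -16, 50) = -16
ab (MAX): max(-21, -34) = -21
ac (MAX): max(-46, 22) = 22
ad (MAX): max(26, 32, 22) = 32
g (MIN): min(-21, 22, 32) = -21
Beta (MAX): max(-19, -16, -21) = -16
S0 (MIN): min(12, -16) = -16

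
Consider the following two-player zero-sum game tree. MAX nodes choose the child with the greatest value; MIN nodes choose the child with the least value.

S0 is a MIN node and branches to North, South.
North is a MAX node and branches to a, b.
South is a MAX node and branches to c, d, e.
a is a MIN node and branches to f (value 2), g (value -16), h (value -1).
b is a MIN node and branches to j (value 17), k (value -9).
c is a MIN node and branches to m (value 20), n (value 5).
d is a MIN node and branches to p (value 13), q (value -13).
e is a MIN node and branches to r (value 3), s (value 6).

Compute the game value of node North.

a (MIN): min(2, -16, -1) = -16
b (MIN): min(17, -9) = -9
North (MAX): max(-16, -9) = -9

-9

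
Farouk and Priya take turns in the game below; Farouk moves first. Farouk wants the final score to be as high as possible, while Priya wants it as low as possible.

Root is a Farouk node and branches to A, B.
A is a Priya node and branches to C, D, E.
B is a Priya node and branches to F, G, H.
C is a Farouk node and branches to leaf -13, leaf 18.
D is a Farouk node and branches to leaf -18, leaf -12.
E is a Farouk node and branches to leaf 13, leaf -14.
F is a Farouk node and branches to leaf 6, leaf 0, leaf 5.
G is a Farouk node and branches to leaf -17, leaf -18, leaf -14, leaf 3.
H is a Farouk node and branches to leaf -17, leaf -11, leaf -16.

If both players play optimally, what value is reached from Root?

C (Farouk): max(-13, 18) = 18
D (Farouk): max(-18, -12) = -12
E (Farouk): max(13, -14) = 13
A (Priya): min(18, -12, 13) = -12
F (Farouk): max(6, 0, 5) = 6
G (Farouk): max(-17, -18, -14, 3) = 3
H (Farouk): max(-17, -11, -16) = -11
B (Priya): min(6, 3, -11) = -11
Root (Farouk): max(-12, -11) = -11

-11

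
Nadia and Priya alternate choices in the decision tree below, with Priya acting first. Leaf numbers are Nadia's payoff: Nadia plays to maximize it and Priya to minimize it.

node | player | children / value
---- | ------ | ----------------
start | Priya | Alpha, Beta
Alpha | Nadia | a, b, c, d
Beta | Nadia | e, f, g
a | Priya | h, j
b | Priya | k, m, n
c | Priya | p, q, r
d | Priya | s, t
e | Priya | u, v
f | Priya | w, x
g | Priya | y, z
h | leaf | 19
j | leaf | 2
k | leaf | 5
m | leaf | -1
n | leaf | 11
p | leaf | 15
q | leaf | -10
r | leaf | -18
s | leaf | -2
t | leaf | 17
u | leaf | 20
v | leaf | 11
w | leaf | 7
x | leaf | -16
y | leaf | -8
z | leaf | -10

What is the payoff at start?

2

a (Priya): min(19, 2) = 2
b (Priya): min(5, -1, 11) = -1
c (Priya): min(15, -10, -18) = -18
d (Priya): min(-2, 17) = -2
Alpha (Nadia): max(2, -1, -18, -2) = 2
e (Priya): min(20, 11) = 11
f (Priya): min(7, -16) = -16
g (Priya): min(-8, -10) = -10
Beta (Nadia): max(11, -16, -10) = 11
start (Priya): min(2, 11) = 2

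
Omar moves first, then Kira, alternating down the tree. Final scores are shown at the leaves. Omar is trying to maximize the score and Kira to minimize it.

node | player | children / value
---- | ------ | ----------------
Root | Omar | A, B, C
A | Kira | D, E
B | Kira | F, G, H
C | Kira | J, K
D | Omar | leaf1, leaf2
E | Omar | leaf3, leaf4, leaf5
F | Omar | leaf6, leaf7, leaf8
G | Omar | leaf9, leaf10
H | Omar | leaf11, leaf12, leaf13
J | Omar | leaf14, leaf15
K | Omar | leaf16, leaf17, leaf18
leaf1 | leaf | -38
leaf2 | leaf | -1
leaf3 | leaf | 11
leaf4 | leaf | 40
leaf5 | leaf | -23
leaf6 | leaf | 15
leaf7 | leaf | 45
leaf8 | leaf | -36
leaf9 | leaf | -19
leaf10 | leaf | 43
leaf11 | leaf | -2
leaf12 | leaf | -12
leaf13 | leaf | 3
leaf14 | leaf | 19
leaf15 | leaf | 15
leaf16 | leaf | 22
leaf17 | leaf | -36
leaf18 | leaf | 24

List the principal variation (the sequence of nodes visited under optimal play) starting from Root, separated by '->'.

D (Omar): max(-38, -1) = -1
E (Omar): max(11, 40, -23) = 40
A (Kira): min(-1, 40) = -1
F (Omar): max(15, 45, -36) = 45
G (Omar): max(-19, 43) = 43
H (Omar): max(-2, -12, 3) = 3
B (Kira): min(45, 43, 3) = 3
J (Omar): max(19, 15) = 19
K (Omar): max(22, -36, 24) = 24
C (Kira): min(19, 24) = 19
Root (Omar): max(-1, 3, 19) = 19
At Root, Omar picks C (highest: 19).
At C, Kira picks J (lowest: 19).
At J, Omar picks leaf14 (highest: 19).
Terminal value 19.

Root -> C -> J -> leaf14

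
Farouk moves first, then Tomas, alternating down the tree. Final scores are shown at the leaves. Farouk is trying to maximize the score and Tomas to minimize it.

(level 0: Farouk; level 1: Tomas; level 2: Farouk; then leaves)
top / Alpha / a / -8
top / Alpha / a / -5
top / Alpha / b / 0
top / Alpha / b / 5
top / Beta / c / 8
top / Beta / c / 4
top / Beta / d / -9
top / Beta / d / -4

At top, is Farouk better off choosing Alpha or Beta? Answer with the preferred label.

Beta

a (Farouk): max(-8, -5) = -5
b (Farouk): max(0, 5) = 5
Alpha (Tomas): min(-5, 5) = -5
c (Farouk): max(8, 4) = 8
d (Farouk): max(-9, -4) = -4
Beta (Tomas): min(8, -4) = -4
Farouk prefers the higher value; Alpha=-5, Beta=-4. Beta is better since -4 > -5.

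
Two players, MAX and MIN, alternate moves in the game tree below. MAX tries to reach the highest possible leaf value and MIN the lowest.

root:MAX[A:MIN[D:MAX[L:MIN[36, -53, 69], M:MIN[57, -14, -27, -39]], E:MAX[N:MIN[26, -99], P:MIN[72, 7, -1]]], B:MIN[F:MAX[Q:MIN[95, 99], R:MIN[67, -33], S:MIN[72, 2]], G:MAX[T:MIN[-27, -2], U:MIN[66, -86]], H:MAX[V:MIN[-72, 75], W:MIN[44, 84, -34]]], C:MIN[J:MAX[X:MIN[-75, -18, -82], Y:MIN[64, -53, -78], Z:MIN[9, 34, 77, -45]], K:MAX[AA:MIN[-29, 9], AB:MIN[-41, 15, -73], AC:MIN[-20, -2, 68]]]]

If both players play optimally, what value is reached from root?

L (MIN): min(36, -53, 69) = -53
M (MIN): min(57, -14, -27, -39) = -39
D (MAX): max(-53, -39) = -39
N (MIN): min(26, -99) = -99
P (MIN): min(72, 7, -1) = -1
E (MAX): max(-99, -1) = -1
A (MIN): min(-39, -1) = -39
Q (MIN): min(95, 99) = 95
R (MIN): min(67, -33) = -33
S (MIN): min(72, 2) = 2
F (MAX): max(95, -33, 2) = 95
T (MIN): min(-27, -2) = -27
U (MIN): min(66, -86) = -86
G (MAX): max(-27, -86) = -27
V (MIN): min(-72, 75) = -72
W (MIN): min(44, 84, -34) = -34
H (MAX): max(-72, -34) = -34
B (MIN): min(95, -27, -34) = -34
X (MIN): min(-75, -18, -82) = -82
Y (MIN): min(64, -53, -78) = -78
Z (MIN): min(9, 34, 77, -45) = -45
J (MAX): max(-82, -78, -45) = -45
AA (MIN): min(-29, 9) = -29
AB (MIN): min(-41, 15, -73) = -73
AC (MIN): min(-20, -2, 68) = -20
K (MAX): max(-29, -73, -20) = -20
C (MIN): min(-45, -20) = -45
root (MAX): max(-39, -34, -45) = -34

-34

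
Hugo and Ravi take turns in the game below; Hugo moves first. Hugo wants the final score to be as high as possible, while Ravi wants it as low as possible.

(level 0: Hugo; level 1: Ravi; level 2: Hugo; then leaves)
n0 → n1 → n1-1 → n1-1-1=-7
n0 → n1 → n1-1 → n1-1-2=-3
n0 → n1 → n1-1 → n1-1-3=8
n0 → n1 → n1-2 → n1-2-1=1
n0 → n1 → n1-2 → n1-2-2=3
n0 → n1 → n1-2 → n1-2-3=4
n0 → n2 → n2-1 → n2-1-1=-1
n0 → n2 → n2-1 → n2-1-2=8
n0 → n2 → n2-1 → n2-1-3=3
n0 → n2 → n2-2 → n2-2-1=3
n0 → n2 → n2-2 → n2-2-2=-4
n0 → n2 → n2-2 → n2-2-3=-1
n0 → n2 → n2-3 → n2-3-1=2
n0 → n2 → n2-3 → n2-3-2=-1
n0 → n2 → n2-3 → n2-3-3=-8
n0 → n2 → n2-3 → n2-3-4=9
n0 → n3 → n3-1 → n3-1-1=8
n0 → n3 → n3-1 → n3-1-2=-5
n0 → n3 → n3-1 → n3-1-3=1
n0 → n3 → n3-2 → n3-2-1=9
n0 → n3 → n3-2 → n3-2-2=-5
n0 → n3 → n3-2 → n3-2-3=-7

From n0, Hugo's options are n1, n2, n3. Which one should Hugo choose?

n3

n1-1 (Hugo): max(-7, -3, 8) = 8
n1-2 (Hugo): max(1, 3, 4) = 4
n1 (Ravi): min(8, 4) = 4
n2-1 (Hugo): max(-1, 8, 3) = 8
n2-2 (Hugo): max(3, -4, -1) = 3
n2-3 (Hugo): max(2, -1, -8, 9) = 9
n2 (Ravi): min(8, 3, 9) = 3
n3-1 (Hugo): max(8, -5, 1) = 8
n3-2 (Hugo): max(9, -5, -7) = 9
n3 (Ravi): min(8, 9) = 8
n0 (Hugo): max(4, 3, 8) = 8
Hugo at n0 wants the highest of {n1=4, n2=3, n3=8}, so chooses n3.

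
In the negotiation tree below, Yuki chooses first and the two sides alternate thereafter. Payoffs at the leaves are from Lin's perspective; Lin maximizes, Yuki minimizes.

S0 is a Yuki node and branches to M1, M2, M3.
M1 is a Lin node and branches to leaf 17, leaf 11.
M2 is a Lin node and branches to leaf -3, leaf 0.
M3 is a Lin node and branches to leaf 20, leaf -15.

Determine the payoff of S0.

0

M1 (Lin): max(17, 11) = 17
M2 (Lin): max(-3, 0) = 0
M3 (Lin): max(20, -15) = 20
S0 (Yuki): min(17, 0, 20) = 0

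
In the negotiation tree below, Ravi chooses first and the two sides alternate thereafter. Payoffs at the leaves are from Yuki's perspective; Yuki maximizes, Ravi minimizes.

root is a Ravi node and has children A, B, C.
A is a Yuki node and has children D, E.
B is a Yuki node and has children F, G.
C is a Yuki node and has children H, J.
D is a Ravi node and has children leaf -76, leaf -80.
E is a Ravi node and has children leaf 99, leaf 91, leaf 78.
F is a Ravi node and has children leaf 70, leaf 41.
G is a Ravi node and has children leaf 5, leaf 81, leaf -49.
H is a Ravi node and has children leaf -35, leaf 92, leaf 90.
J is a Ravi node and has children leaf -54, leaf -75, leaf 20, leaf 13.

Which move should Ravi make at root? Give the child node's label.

C

D (Ravi): min(-76, -80) = -80
E (Ravi): min(99, 91, 78) = 78
A (Yuki): max(-80, 78) = 78
F (Ravi): min(70, 41) = 41
G (Ravi): min(5, 81, -49) = -49
B (Yuki): max(41, -49) = 41
H (Ravi): min(-35, 92, 90) = -35
J (Ravi): min(-54, -75, 20, 13) = -75
C (Yuki): max(-35, -75) = -35
root (Ravi): min(78, 41, -35) = -35
Ravi at root wants the lowest of {A=78, B=41, C=-35}, so chooses C.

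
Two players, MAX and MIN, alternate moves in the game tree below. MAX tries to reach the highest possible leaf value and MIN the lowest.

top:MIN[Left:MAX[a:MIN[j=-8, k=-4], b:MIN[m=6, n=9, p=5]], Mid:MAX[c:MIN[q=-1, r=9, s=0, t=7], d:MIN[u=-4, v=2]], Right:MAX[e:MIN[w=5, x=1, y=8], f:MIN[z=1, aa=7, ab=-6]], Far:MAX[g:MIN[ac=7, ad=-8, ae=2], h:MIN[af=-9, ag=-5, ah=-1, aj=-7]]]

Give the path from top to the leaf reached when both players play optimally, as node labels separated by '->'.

a (MIN): min(-8, -4) = -8
b (MIN): min(6, 9, 5) = 5
Left (MAX): max(-8, 5) = 5
c (MIN): min(-1, 9, 0, 7) = -1
d (MIN): min(-4, 2) = -4
Mid (MAX): max(-1, -4) = -1
e (MIN): min(5, 1, 8) = 1
f (MIN): min(1, 7, -6) = -6
Right (MAX): max(1, -6) = 1
g (MIN): min(7, -8, 2) = -8
h (MIN): min(-9, -5, -1, -7) = -9
Far (MAX): max(-8, -9) = -8
top (MIN): min(5, -1, 1, -8) = -8
At top, MIN picks Far (lowest: -8).
At Far, MAX picks g (highest: -8).
At g, MIN picks ad (lowest: -8).
Terminal value -8.

top -> Far -> g -> ad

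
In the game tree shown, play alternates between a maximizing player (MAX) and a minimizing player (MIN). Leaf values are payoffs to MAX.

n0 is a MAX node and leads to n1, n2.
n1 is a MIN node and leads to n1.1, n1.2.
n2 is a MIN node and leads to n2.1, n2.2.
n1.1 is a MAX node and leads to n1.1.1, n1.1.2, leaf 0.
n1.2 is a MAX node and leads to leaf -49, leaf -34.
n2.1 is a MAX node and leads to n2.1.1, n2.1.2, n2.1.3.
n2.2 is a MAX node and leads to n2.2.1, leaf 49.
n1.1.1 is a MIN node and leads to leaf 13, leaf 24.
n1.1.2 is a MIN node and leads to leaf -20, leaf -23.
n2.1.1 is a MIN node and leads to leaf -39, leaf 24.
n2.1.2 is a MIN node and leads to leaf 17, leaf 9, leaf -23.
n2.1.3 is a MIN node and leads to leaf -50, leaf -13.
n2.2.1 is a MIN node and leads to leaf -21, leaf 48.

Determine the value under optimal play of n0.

-23

n1.1.1 (MIN): min(13, 24) = 13
n1.1.2 (MIN): min(-20, -23) = -23
n1.1 (MAX): max(13, -23, 0) = 13
n1.2 (MAX): max(-49, -34) = -34
n1 (MIN): min(13, -34) = -34
n2.1.1 (MIN): min(-39, 24) = -39
n2.1.2 (MIN): min(17, 9, -23) = -23
n2.1.3 (MIN): min(-50, -13) = -50
n2.1 (MAX): max(-39, -23, -50) = -23
n2.2.1 (MIN): min(-21, 48) = -21
n2.2 (MAX): max(-21, 49) = 49
n2 (MIN): min(-23, 49) = -23
n0 (MAX): max(-34, -23) = -23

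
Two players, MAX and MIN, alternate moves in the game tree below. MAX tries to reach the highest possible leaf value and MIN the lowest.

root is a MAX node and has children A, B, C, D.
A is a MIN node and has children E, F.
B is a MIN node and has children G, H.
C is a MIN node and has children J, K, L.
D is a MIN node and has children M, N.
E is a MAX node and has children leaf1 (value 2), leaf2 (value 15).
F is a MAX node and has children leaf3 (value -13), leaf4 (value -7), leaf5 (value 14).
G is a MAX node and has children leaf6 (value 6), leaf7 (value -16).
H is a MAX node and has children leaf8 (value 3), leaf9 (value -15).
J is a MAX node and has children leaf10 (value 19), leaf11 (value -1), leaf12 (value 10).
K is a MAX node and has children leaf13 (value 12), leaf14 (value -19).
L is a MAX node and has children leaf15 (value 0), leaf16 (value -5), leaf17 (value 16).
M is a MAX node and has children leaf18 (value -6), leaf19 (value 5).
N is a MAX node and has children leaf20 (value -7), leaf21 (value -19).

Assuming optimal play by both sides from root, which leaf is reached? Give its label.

leaf5

E (MAX): max(2, 15) = 15
F (MAX): max(-13, -7, 14) = 14
A (MIN): min(15, 14) = 14
G (MAX): max(6, -16) = 6
H (MAX): max(3, -15) = 3
B (MIN): min(6, 3) = 3
J (MAX): max(19, -1, 10) = 19
K (MAX): max(12, -19) = 12
L (MAX): max(0, -5, 16) = 16
C (MIN): min(19, 12, 16) = 12
M (MAX): max(-6, 5) = 5
N (MAX): max(-7, -19) = -7
D (MIN): min(5, -7) = -7
root (MAX): max(14, 3, 12, -7) = 14
At root, MAX picks A (highest: 14).
At A, MIN picks F (lowest: 14).
At F, MAX picks leaf5 (highest: 14).
Terminal value 14.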